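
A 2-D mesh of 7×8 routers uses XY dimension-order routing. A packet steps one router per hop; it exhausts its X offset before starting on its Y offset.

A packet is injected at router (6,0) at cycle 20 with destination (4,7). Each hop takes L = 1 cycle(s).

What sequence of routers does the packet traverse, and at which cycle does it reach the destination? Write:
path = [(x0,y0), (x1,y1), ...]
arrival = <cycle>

t=20: at (6,0)
t=21: at (5,0) after W
t=22: at (4,0) after W
t=23: at (4,1) after N
t=24: at (4,2) after N
t=25: at (4,3) after N
t=26: at (4,4) after N
t=27: at (4,5) after N
t=28: at (4,6) after N
t=29: at (4,7) after N

path = [(6,0), (5,0), (4,0), (4,1), (4,2), (4,3), (4,4), (4,5), (4,6), (4,7)]
arrival = 29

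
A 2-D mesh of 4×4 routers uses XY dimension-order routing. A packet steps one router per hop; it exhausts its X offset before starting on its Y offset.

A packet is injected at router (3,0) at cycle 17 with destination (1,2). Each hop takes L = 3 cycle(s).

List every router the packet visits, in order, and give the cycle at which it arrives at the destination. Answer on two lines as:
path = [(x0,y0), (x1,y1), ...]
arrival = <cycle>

t=17: at (3,0)
t=20: at (2,0) after W
t=23: at (1,0) after W
t=26: at (1,1) after N
t=29: at (1,2) after N

path = [(3,0), (2,0), (1,0), (1,1), (1,2)]
arrival = 29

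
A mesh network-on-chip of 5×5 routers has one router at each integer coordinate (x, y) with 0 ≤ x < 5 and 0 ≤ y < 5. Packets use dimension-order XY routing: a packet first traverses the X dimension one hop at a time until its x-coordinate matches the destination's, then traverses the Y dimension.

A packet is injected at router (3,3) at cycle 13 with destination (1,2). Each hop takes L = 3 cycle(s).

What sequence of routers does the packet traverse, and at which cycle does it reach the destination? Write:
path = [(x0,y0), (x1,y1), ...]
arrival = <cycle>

  0. router=(3,3) cycle=13 (inject)
  1. router=(2,3) cycle=16 dir=W
  2. router=(1,3) cycle=19 dir=W
  3. router=(1,2) cycle=22 dir=S

path = [(3,3), (2,3), (1,3), (1,2)]
arrival = 22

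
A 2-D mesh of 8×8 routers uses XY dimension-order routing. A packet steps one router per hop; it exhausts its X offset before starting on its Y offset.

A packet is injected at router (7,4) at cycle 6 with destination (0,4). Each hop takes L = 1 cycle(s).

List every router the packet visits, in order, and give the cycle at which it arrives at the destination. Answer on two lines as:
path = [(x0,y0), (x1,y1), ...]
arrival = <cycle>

#0 — 7,4 | c6
#1 — 6,4 | c7 | W
#2 — 5,4 | c8 | W
#3 — 4,4 | c9 | W
#4 — 3,4 | c10 | W
#5 — 2,4 | c11 | W
#6 — 1,4 | c12 | W
#7 — 0,4 | c13 | W

path = [(7,4), (6,4), (5,4), (4,4), (3,4), (2,4), (1,4), (0,4)]
arrival = 13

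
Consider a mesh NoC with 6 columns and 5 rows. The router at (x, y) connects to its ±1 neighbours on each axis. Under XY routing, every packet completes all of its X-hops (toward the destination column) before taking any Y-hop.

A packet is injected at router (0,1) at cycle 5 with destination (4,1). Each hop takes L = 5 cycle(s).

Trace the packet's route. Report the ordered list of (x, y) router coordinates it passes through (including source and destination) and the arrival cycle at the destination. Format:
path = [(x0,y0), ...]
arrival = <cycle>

path = [(0,1), (1,1), (2,1), (3,1), (4,1)]
arrival = 25

hop 0: (0,1) @ cyc 5
hop 1: (1,1) @ cyc 10  [E]
hop 2: (2,1) @ cyc 15  [E]
hop 3: (3,1) @ cyc 20  [E]
hop 4: (4,1) @ cyc 25  [E]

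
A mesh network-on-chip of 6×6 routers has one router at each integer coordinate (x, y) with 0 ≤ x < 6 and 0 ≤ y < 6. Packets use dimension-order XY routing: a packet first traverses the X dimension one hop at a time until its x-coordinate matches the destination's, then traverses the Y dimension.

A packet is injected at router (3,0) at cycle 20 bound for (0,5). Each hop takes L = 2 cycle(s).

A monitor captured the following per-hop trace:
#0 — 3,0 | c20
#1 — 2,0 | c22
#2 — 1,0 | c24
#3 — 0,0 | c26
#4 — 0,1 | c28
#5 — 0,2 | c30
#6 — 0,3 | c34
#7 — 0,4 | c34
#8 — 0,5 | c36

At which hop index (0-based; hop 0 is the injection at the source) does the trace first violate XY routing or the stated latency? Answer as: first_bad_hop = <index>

first_bad_hop = 6

check 1→ d=(-1,0) cyc+2: ok
check 2→ d=(-1,0) cyc+2: ok
check 3→ d=(-1,0) cyc+2: ok
check 4→ d=(0,1) cyc+2: ok
check 5→ d=(0,1) cyc+2: ok
check 6→ d=(0,1) cyc+4: BAD: Δcyc=4≠L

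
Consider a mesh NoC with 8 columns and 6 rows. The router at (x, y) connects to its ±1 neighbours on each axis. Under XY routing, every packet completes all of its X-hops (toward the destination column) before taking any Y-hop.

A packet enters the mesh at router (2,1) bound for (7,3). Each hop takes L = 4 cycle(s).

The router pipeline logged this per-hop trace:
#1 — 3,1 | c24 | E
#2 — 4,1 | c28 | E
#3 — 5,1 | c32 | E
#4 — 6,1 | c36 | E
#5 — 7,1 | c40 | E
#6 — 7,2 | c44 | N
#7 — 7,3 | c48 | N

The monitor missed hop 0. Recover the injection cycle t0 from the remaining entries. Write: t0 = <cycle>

t0 = 20

cyc[1] = 24 and cyc[k] = t0 + k·L for every k.
t0 = cyc[1] − L = 24 − 4 = 20.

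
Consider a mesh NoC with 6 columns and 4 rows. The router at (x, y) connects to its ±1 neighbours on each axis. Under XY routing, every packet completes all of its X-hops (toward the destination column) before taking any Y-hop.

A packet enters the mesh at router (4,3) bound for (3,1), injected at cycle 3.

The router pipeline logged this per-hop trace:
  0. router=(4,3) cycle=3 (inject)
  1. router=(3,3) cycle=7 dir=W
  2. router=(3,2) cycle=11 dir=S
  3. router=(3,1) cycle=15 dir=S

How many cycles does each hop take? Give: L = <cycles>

L = 4

From hop 0 (3) to hop 1 (7): +4 cycles.
Each hop adds L, hence L = 4.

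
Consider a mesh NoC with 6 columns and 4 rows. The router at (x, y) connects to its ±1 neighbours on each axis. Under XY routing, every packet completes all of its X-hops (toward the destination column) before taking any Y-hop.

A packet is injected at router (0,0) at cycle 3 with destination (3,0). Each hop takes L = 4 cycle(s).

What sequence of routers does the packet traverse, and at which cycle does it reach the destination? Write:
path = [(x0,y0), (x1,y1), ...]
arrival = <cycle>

path = [(0,0), (1,0), (2,0), (3,0)]
arrival = 15

src (0,0)  cyc=3
E→(1,0)  cyc=7
E→(2,0)  cyc=11
E→(3,0)  cyc=15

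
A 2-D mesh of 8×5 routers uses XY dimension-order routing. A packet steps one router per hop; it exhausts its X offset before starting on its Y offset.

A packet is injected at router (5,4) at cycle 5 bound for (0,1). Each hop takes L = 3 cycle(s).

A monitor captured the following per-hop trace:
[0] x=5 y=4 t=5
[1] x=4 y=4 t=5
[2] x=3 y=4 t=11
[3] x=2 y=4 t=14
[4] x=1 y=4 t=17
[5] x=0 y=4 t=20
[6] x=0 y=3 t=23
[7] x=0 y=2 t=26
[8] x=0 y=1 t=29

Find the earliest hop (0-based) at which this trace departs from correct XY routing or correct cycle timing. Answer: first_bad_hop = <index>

first_bad_hop = 1

  1: Δx=-1 Δy=+0 Δt=0 [BAD: Δcyc=0≠L]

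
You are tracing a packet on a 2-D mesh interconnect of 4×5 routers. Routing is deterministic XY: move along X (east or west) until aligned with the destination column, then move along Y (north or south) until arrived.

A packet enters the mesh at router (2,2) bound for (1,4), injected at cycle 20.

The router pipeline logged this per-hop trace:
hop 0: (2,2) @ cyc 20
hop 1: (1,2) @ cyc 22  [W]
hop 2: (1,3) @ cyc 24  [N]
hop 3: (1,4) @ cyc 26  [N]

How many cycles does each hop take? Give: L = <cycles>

L = 2

From hop 0 (20) to hop 1 (22): +2 cycles.
Each hop adds L, hence L = 2.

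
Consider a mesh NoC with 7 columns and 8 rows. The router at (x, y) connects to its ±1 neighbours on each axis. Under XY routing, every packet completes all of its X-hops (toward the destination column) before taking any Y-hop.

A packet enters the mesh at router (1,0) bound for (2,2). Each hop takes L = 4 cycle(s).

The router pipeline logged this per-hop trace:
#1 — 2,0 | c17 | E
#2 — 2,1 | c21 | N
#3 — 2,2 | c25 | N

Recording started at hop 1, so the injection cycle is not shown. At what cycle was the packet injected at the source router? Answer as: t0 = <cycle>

cyc[1] = 17 and cyc[k] = t0 + k·L for every k.
t0 = cyc[1] − L = 17 − 4 = 13.

t0 = 13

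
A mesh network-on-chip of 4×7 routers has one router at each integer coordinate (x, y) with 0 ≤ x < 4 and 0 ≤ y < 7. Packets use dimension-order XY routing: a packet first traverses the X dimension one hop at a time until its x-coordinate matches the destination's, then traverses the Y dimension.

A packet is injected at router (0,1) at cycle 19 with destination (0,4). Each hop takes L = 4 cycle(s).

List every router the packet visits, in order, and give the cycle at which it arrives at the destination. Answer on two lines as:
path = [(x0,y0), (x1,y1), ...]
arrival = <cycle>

path = [(0,1), (0,2), (0,3), (0,4)]
arrival = 31

[0] x=0 y=1 t=19
[1] x=0 y=2 t=23 →N
[2] x=0 y=3 t=27 →N
[3] x=0 y=4 t=31 →N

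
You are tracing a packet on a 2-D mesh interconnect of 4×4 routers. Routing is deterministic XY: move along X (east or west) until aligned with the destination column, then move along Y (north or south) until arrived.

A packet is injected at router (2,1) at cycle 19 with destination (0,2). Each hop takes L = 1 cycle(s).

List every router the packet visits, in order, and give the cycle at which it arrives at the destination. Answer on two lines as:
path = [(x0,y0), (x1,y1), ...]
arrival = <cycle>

hop 0: (2,1) @ cyc 19
hop 1: (1,1) @ cyc 20  [W]
hop 2: (0,1) @ cyc 21  [W]
hop 3: (0,2) @ cyc 22  [N]

path = [(2,1), (1,1), (0,1), (0,2)]
arrival = 22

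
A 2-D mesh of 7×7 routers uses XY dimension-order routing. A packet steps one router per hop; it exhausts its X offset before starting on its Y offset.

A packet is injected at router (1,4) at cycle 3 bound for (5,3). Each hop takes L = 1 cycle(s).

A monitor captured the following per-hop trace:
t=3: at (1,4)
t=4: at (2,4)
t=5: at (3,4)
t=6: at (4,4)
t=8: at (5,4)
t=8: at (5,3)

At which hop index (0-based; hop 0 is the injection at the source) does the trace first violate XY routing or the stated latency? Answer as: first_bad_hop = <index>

check 1→ d=(1,0) cyc+1: ok
check 2→ d=(1,0) cyc+1: ok
check 3→ d=(1,0) cyc+1: ok
check 4→ d=(1,0) cyc+2: BAD: Δcyc=2≠L

first_bad_hop = 4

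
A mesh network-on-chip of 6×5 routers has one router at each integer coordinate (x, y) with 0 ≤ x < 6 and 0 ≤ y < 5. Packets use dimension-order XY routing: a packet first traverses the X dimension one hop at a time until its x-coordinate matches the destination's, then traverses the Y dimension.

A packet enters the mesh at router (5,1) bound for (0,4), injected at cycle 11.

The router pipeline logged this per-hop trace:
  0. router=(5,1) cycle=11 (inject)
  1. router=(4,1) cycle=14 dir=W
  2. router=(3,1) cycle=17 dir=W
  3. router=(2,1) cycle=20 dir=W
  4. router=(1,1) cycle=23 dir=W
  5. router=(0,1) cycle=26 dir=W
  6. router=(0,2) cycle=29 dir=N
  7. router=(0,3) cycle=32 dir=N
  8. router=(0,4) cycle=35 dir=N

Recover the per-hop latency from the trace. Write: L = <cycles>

Between hops 0 and 1 the cycle counter advances 14 − 11 = 3.
That increment is L by definition: L = 3.

L = 3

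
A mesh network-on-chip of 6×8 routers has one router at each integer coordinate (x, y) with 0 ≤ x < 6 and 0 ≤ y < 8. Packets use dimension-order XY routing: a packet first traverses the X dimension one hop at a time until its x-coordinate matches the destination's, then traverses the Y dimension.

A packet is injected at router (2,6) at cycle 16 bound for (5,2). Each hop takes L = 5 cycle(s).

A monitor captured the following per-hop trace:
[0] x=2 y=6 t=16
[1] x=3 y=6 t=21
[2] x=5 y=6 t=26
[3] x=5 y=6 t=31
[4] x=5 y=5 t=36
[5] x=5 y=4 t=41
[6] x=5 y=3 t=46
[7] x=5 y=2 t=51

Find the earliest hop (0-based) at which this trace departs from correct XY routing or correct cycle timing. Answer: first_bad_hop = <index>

check 1→ d=(1,0) cyc+5: ok
check 2→ d=(2,0) cyc+5: BAD: non-unit step

first_bad_hop = 2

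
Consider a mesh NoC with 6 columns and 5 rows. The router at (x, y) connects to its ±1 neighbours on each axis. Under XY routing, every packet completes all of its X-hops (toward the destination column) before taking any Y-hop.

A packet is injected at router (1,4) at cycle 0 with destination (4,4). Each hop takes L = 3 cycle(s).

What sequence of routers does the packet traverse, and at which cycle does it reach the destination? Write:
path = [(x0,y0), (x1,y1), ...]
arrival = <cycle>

path = [(1,4), (2,4), (3,4), (4,4)]
arrival = 9

#0 — 1,4 | c0
#1 — 2,4 | c3 | E
#2 — 3,4 | c6 | E
#3 — 4,4 | c9 | E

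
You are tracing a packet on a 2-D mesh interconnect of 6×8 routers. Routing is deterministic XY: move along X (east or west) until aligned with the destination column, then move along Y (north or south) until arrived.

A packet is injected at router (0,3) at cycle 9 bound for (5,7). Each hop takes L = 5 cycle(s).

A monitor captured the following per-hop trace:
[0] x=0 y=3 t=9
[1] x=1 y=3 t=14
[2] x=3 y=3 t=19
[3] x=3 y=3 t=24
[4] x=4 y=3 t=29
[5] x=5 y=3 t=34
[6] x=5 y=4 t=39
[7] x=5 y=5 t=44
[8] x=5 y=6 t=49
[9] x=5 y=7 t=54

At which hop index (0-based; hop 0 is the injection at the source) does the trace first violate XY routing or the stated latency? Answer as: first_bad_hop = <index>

[1] (+1,+0) / 5c ⇒ ok
[2] (+2,+0) / 5c ⇒ BAD: non-unit step

first_bad_hop = 2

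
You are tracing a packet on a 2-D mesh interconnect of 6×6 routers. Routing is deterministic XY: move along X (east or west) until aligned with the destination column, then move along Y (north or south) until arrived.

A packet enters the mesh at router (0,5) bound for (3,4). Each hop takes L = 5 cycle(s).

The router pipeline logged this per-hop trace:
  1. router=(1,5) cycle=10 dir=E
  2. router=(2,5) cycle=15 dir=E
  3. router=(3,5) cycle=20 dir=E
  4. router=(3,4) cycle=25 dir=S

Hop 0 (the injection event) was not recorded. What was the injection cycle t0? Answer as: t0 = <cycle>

t0 = 5

At hop 1 the cycle is 10; in general cyc_k = t0 + kL.
Therefore t0 = 10 − L = 5.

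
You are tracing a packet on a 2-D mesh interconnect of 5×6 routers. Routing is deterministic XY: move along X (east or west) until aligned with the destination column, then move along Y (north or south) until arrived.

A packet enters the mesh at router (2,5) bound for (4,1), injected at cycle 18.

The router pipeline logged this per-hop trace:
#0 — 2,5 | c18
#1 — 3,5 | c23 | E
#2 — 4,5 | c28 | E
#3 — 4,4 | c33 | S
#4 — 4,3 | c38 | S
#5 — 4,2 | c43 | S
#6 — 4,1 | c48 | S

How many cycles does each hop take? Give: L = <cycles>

L = 5

Δcyc across hop 0→1: 23 − 18 = 5.
One hop costs L cycles, so L = 5.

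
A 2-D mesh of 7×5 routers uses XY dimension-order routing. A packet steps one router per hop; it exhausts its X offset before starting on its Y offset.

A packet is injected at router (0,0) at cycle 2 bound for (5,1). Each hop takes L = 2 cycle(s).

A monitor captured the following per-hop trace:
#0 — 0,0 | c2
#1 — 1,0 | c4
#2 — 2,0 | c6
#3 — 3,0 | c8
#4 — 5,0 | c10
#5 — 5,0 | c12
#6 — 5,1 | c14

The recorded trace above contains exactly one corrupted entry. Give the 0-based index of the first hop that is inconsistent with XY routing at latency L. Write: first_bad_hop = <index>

[1] (+1,+0) / 2c ⇒ ok
[2] (+1,+0) / 2c ⇒ ok
[3] (+1,+0) / 2c ⇒ ok
[4] (+2,+0) / 2c ⇒ BAD: non-unit step

first_bad_hop = 4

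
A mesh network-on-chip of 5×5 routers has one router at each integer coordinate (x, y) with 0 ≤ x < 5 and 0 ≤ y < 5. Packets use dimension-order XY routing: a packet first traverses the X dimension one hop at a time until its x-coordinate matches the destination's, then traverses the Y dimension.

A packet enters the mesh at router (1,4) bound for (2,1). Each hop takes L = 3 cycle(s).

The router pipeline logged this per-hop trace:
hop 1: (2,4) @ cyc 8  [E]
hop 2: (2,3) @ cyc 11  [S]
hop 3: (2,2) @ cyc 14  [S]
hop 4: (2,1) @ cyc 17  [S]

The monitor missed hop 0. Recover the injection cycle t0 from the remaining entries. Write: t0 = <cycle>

t0 = 5

The first recorded entry is hop 1 at cycle 8.
Therefore t0 = 8 − L = 5.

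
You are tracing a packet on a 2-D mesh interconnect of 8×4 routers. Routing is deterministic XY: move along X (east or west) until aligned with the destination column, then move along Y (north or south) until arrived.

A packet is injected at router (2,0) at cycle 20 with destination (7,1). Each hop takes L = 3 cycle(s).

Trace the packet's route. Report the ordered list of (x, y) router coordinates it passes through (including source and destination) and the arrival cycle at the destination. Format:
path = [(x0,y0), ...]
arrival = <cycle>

src (2,0)  cyc=20
E→(3,0)  cyc=23
E→(4,0)  cyc=26
E→(5,0)  cyc=29
E→(6,0)  cyc=32
E→(7,0)  cyc=35
N→(7,1)  cyc=38

path = [(2,0), (3,0), (4,0), (5,0), (6,0), (7,0), (7,1)]
arrival = 38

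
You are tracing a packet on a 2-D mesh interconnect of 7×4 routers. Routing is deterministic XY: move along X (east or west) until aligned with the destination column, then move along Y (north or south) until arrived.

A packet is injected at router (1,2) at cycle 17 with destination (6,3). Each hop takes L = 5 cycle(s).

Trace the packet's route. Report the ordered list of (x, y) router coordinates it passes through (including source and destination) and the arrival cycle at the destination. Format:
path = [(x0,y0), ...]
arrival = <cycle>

path = [(1,2), (2,2), (3,2), (4,2), (5,2), (6,2), (6,3)]
arrival = 47

  0. router=(1,2) cycle=17 (inject)
  1. router=(2,2) cycle=22 dir=E
  2. router=(3,2) cycle=27 dir=E
  3. router=(4,2) cycle=32 dir=E
  4. router=(5,2) cycle=37 dir=E
  5. router=(6,2) cycle=42 dir=E
  6. router=(6,3) cycle=47 dir=N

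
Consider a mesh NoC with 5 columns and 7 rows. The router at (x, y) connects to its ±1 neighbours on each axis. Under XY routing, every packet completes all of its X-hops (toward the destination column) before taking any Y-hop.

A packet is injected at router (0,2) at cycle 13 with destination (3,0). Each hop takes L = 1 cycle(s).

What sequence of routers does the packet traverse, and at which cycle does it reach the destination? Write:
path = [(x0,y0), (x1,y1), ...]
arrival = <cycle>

path = [(0,2), (1,2), (2,2), (3,2), (3,1), (3,0)]
arrival = 18

t=13: at (0,2)
t=14: at (1,2) after E
t=15: at (2,2) after E
t=16: at (3,2) after E
t=17: at (3,1) after S
t=18: at (3,0) after S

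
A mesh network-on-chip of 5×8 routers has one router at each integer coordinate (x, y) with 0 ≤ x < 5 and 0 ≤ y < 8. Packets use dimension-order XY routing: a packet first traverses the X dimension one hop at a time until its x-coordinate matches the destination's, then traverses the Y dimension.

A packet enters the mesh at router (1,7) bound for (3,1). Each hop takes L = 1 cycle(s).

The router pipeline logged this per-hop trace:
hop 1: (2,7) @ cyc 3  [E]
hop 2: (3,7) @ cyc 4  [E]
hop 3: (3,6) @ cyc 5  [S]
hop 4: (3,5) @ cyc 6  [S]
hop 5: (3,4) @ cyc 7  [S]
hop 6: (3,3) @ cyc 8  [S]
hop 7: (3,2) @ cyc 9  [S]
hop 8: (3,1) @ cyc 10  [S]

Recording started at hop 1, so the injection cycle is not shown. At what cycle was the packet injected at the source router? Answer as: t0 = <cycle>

t0 = 2

At hop 1 the cycle is 3; in general cyc_k = t0 + kL.
t0 = cyc[1] − L = 3 − 1 = 2.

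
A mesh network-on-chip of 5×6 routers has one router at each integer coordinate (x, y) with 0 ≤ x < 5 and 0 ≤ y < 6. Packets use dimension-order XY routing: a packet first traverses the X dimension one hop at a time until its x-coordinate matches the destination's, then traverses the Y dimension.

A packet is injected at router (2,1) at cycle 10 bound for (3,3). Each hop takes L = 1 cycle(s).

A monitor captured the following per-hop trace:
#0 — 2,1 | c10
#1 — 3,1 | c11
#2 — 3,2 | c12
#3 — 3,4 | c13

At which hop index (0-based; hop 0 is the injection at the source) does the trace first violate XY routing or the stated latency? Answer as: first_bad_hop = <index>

first_bad_hop = 3

hop 1: step (+1,+0), +1 cyc — ok
hop 2: step (+0,+1), +1 cyc — ok
hop 3: step (+0,+2), +1 cyc — BAD: non-unit step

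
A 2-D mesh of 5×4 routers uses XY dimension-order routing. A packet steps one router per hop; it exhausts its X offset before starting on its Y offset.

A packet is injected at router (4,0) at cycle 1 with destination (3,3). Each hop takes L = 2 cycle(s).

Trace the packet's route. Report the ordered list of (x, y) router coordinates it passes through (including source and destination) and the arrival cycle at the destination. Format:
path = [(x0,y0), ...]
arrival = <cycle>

path = [(4,0), (3,0), (3,1), (3,2), (3,3)]
arrival = 9

#0 — 4,0 | c1
#1 — 3,0 | c3 | W
#2 — 3,1 | c5 | N
#3 — 3,2 | c7 | N
#4 — 3,3 | c9 | N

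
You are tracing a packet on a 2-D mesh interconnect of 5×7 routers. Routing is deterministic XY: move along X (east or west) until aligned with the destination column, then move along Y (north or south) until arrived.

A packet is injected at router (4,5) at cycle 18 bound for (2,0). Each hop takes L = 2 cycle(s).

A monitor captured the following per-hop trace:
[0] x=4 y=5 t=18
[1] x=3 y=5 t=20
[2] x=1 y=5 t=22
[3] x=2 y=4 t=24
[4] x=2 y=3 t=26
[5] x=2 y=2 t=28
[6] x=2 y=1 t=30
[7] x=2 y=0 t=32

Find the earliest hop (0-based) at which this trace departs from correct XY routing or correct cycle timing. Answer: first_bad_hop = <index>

first_bad_hop = 2

hop 1: step (-1,+0), +2 cyc — ok
hop 2: step (-2,+0), +2 cyc — BAD: non-unit step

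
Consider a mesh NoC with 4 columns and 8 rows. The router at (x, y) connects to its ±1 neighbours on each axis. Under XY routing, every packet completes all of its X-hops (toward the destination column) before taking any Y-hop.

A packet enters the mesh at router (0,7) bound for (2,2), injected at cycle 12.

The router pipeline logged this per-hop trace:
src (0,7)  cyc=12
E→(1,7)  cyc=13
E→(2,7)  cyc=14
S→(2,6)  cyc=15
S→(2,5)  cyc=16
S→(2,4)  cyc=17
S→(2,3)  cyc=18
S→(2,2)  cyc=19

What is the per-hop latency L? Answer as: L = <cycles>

L = 1

From hop 0 (12) to hop 1 (13): +1 cycles.
Per-hop latency L = Δcyc = 1.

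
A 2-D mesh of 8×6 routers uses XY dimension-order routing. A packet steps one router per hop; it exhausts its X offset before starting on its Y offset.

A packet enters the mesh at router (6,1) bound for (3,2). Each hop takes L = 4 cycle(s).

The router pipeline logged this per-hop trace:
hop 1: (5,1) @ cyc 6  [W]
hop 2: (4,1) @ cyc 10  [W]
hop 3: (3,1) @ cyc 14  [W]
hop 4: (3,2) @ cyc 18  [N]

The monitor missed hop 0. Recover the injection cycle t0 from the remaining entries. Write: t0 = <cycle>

The first recorded entry is hop 1 at cycle 6.
So t0 = 6 − 1·4 = 2.

t0 = 2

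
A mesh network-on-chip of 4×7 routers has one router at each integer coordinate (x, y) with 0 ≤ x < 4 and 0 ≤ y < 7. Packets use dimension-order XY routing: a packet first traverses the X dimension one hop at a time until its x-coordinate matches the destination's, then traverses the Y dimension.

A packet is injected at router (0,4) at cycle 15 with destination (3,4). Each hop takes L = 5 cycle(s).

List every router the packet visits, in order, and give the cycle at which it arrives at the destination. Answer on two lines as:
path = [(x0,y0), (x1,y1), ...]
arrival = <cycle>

path = [(0,4), (1,4), (2,4), (3,4)]
arrival = 30

src (0,4)  cyc=15
E→(1,4)  cyc=20
E→(2,4)  cyc=25
E→(3,4)  cyc=30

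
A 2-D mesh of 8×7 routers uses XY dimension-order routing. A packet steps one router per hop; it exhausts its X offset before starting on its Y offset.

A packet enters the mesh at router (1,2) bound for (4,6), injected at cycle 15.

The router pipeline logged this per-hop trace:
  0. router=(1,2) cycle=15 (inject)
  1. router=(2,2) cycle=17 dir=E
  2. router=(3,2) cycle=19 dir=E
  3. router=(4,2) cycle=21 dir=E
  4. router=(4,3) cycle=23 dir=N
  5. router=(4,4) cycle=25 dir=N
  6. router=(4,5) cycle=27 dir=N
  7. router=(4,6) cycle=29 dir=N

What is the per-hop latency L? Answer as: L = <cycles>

cyc[1] − cyc[0] = 17 − 15 = 2.
One hop costs L cycles, so L = 2.

L = 2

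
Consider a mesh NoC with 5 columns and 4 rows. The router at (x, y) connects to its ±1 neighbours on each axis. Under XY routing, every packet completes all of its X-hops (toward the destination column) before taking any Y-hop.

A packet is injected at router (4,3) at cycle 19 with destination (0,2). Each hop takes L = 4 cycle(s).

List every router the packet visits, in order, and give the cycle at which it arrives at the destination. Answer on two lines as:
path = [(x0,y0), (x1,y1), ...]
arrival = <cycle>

path = [(4,3), (3,3), (2,3), (1,3), (0,3), (0,2)]
arrival = 39

src (4,3)  cyc=19
W→(3,3)  cyc=23
W→(2,3)  cyc=27
W→(1,3)  cyc=31
W→(0,3)  cyc=35
S→(0,2)  cyc=39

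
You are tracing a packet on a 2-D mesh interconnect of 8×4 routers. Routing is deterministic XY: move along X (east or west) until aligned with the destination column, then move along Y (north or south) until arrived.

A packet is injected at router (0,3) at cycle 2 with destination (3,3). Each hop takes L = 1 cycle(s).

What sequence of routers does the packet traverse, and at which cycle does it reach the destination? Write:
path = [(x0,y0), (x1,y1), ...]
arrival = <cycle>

hop 0: (0,3) @ cyc 2
hop 1: (1,3) @ cyc 3  [E]
hop 2: (2,3) @ cyc 4  [E]
hop 3: (3,3) @ cyc 5  [E]

path = [(0,3), (1,3), (2,3), (3,3)]
arrival = 5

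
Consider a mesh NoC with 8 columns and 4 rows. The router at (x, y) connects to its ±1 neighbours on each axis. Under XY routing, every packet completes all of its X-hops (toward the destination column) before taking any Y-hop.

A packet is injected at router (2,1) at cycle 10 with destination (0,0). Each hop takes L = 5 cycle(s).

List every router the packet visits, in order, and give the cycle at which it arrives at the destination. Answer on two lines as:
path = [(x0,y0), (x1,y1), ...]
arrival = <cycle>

src (2,1)  cyc=10
W→(1,1)  cyc=15
W→(0,1)  cyc=20
S→(0,0)  cyc=25

path = [(2,1), (1,1), (0,1), (0,0)]
arrival = 25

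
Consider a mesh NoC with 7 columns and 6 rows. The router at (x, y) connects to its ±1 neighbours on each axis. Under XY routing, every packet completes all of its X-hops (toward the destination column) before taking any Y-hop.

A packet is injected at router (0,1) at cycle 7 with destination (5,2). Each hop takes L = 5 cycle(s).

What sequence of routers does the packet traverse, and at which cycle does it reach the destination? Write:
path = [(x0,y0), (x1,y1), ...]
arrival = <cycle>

t=7: at (0,1)
t=12: at (1,1) after E
t=17: at (2,1) after E
t=22: at (3,1) after E
t=27: at (4,1) after E
t=32: at (5,1) after E
t=37: at (5,2) after N

path = [(0,1), (1,1), (2,1), (3,1), (4,1), (5,1), (5,2)]
arrival = 37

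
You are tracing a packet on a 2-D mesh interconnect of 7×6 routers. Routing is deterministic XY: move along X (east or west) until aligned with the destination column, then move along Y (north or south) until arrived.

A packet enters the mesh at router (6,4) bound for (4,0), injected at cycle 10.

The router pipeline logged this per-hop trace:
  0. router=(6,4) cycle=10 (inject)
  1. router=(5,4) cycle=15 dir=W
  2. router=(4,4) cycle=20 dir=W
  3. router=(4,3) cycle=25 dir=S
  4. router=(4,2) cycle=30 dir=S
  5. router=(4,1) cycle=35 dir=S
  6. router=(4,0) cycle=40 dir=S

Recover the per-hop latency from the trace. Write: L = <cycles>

L = 5

From hop 0 (10) to hop 1 (15): +5 cycles.
That increment is L by definition: L = 5.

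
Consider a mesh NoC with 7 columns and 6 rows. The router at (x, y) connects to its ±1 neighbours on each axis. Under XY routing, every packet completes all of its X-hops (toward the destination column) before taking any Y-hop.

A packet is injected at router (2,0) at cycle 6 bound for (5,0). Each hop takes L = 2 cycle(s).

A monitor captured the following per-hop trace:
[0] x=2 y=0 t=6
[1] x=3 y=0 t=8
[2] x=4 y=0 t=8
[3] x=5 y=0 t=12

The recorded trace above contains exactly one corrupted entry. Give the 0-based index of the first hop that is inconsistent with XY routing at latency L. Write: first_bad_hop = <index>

hop 1: step (+1,+0), +2 cyc — ok
hop 2: step (+1,+0), +0 cyc — BAD: Δcyc=0≠L

first_bad_hop = 2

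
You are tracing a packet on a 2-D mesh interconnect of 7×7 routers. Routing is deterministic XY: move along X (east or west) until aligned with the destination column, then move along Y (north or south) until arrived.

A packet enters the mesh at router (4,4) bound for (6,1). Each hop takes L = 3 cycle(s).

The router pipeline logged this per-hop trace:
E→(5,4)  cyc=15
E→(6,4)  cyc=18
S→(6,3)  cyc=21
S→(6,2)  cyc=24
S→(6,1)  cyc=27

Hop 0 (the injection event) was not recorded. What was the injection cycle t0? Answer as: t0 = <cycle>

t0 = 12

Hop 1 reached at cycle 15; hop k is at t0 + k·L.
Subtract one hop: t0 = 15 − 3 = 12.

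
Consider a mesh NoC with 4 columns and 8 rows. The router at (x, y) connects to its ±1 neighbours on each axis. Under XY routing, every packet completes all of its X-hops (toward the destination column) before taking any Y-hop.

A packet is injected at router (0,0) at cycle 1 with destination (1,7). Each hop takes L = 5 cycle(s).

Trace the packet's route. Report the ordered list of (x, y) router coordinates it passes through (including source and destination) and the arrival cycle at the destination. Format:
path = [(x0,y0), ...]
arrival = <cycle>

path = [(0,0), (1,0), (1,1), (1,2), (1,3), (1,4), (1,5), (1,6), (1,7)]
arrival = 41

hop 0: (0,0) @ cyc 1
hop 1: (1,0) @ cyc 6  [E]
hop 2: (1,1) @ cyc 11  [N]
hop 3: (1,2) @ cyc 16  [N]
hop 4: (1,3) @ cyc 21  [N]
hop 5: (1,4) @ cyc 26  [N]
hop 6: (1,5) @ cyc 31  [N]
hop 7: (1,6) @ cyc 36  [N]
hop 8: (1,7) @ cyc 41  [N]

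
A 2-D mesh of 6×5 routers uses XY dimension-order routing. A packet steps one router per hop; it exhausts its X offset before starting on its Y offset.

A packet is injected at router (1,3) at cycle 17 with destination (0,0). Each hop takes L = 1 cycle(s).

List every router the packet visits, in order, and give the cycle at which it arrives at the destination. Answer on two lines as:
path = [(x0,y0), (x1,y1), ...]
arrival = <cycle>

src (1,3)  cyc=17
W→(0,3)  cyc=18
S→(0,2)  cyc=19
S→(0,1)  cyc=20
S→(0,0)  cyc=21

path = [(1,3), (0,3), (0,2), (0,1), (0,0)]
arrival = 21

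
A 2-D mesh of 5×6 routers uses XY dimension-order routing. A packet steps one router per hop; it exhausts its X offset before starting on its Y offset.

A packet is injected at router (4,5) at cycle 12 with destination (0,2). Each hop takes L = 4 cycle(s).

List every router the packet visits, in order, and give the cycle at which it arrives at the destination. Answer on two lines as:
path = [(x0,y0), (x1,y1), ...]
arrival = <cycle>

hop 0: (4,5) @ cyc 12
hop 1: (3,5) @ cyc 16  [W]
hop 2: (2,5) @ cyc 20  [W]
hop 3: (1,5) @ cyc 24  [W]
hop 4: (0,5) @ cyc 28  [W]
hop 5: (0,4) @ cyc 32  [S]
hop 6: (0,3) @ cyc 36  [S]
hop 7: (0,2) @ cyc 40  [S]

path = [(4,5), (3,5), (2,5), (1,5), (0,5), (0,4), (0,3), (0,2)]
arrival = 40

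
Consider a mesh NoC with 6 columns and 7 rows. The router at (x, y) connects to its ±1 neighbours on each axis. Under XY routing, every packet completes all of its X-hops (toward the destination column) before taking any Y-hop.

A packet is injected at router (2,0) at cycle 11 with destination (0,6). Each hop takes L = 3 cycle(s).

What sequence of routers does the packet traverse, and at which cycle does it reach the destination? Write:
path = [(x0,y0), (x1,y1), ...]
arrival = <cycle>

path = [(2,0), (1,0), (0,0), (0,1), (0,2), (0,3), (0,4), (0,5), (0,6)]
arrival = 35

src (2,0)  cyc=11
W→(1,0)  cyc=14
W→(0,0)  cyc=17
N→(0,1)  cyc=20
N→(0,2)  cyc=23
N→(0,3)  cyc=26
N→(0,4)  cyc=29
N→(0,5)  cyc=32
N→(0,6)  cyc=35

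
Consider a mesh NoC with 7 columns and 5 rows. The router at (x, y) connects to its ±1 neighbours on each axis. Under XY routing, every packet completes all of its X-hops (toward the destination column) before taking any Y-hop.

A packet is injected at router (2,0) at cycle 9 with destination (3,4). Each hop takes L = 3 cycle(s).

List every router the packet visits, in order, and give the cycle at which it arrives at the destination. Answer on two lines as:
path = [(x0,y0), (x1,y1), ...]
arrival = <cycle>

  0. router=(2,0) cycle=9 (inject)
  1. router=(3,0) cycle=12 dir=E
  2. router=(3,1) cycle=15 dir=N
  3. router=(3,2) cycle=18 dir=N
  4. router=(3,3) cycle=21 dir=N
  5. router=(3,4) cycle=24 dir=N

path = [(2,0), (3,0), (3,1), (3,2), (3,3), (3,4)]
arrival = 24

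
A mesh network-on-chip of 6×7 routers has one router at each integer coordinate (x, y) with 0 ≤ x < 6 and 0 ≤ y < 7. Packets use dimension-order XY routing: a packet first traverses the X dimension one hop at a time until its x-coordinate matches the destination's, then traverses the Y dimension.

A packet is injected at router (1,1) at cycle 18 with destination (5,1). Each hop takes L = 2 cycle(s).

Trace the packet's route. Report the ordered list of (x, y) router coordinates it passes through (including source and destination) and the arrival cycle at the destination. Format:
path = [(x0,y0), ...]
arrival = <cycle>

path = [(1,1), (2,1), (3,1), (4,1), (5,1)]
arrival = 26

  0. router=(1,1) cycle=18 (inject)
  1. router=(2,1) cycle=20 dir=E
  2. router=(3,1) cycle=22 dir=E
  3. router=(4,1) cycle=24 dir=E
  4. router=(5,1) cycle=26 dir=E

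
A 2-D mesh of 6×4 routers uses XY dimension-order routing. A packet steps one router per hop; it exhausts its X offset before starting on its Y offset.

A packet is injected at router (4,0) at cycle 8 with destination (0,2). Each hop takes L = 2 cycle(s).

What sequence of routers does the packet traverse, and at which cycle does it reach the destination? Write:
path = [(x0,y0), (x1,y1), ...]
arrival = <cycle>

path = [(4,0), (3,0), (2,0), (1,0), (0,0), (0,1), (0,2)]
arrival = 20

t=8: at (4,0)
t=10: at (3,0) after W
t=12: at (2,0) after W
t=14: at (1,0) after W
t=16: at (0,0) after W
t=18: at (0,1) after N
t=20: at (0,2) after N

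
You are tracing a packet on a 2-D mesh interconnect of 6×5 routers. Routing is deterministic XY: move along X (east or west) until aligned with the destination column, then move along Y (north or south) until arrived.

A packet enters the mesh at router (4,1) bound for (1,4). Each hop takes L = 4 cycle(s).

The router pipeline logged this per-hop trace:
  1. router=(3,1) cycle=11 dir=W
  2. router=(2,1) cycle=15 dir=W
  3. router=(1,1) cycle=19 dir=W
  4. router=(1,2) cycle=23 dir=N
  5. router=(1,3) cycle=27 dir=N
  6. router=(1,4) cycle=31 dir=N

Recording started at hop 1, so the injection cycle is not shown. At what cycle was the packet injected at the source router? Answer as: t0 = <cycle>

The first recorded entry is hop 1 at cycle 11.
Subtract one hop: t0 = 11 − 4 = 7.

t0 = 7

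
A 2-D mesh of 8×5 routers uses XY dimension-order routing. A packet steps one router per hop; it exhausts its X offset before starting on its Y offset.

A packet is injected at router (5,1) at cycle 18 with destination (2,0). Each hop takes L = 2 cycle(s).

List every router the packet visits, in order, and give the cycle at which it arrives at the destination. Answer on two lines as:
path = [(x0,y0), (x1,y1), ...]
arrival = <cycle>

t=18: at (5,1)
t=20: at (4,1) after W
t=22: at (3,1) after W
t=24: at (2,1) after W
t=26: at (2,0) after S

path = [(5,1), (4,1), (3,1), (2,1), (2,0)]
arrival = 26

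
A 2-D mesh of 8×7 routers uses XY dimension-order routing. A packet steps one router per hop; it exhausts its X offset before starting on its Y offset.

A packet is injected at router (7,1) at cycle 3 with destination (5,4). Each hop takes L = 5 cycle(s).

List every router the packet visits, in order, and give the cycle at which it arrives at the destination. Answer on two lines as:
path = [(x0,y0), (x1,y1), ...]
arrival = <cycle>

path = [(7,1), (6,1), (5,1), (5,2), (5,3), (5,4)]
arrival = 28

  0. router=(7,1) cycle=3 (inject)
  1. router=(6,1) cycle=8 dir=W
  2. router=(5,1) cycle=13 dir=W
  3. router=(5,2) cycle=18 dir=N
  4. router=(5,3) cycle=23 dir=N
  5. router=(5,4) cycle=28 dir=N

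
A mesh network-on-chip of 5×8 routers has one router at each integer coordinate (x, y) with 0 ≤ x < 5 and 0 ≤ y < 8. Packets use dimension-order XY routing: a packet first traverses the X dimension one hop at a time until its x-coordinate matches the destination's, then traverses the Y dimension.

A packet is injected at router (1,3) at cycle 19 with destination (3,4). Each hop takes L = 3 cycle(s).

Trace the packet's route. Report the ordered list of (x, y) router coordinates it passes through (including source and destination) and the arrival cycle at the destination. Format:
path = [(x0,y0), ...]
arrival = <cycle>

path = [(1,3), (2,3), (3,3), (3,4)]
arrival = 28

t=19: at (1,3)
t=22: at (2,3) after E
t=25: at (3,3) after E
t=28: at (3,4) after N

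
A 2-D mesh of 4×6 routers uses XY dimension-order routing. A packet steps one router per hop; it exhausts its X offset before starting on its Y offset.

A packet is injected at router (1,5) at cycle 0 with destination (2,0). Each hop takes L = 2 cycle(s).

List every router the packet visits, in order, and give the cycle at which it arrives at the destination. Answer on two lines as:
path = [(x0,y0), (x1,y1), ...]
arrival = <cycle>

path = [(1,5), (2,5), (2,4), (2,3), (2,2), (2,1), (2,0)]
arrival = 12

  0. router=(1,5) cycle=0 (inject)
  1. router=(2,5) cycle=2 dir=E
  2. router=(2,4) cycle=4 dir=S
  3. router=(2,3) cycle=6 dir=S
  4. router=(2,2) cycle=8 dir=S
  5. router=(2,1) cycle=10 dir=S
  6. router=(2,0) cycle=12 dir=S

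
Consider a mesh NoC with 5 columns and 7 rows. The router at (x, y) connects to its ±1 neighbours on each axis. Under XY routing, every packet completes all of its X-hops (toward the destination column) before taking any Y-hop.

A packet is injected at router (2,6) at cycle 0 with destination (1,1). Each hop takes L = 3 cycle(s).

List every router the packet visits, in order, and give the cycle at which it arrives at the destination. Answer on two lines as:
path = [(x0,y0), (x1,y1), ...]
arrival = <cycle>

[0] x=2 y=6 t=0
[1] x=1 y=6 t=3 →W
[2] x=1 y=5 t=6 →S
[3] x=1 y=4 t=9 →S
[4] x=1 y=3 t=12 →S
[5] x=1 y=2 t=15 →S
[6] x=1 y=1 t=18 →S

path = [(2,6), (1,6), (1,5), (1,4), (1,3), (1,2), (1,1)]
arrival = 18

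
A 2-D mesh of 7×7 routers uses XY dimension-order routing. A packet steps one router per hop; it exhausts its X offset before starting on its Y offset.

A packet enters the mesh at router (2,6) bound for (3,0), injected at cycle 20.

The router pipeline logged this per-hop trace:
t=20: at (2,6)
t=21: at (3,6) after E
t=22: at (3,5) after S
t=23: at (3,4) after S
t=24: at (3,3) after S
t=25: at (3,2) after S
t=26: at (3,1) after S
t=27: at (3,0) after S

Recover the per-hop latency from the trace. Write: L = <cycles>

cyc[1] − cyc[0] = 21 − 20 = 1.
Each hop adds L, hence L = 1.

L = 1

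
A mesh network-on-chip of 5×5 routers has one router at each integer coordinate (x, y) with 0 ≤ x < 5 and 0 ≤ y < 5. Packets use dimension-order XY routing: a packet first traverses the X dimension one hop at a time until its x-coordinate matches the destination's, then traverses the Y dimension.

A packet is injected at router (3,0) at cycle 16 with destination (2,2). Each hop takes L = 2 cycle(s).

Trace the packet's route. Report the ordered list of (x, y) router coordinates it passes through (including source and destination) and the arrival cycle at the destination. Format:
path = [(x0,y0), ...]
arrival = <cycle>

path = [(3,0), (2,0), (2,1), (2,2)]
arrival = 22

#0 — 3,0 | c16
#1 — 2,0 | c18 | W
#2 — 2,1 | c20 | N
#3 — 2,2 | c22 | N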